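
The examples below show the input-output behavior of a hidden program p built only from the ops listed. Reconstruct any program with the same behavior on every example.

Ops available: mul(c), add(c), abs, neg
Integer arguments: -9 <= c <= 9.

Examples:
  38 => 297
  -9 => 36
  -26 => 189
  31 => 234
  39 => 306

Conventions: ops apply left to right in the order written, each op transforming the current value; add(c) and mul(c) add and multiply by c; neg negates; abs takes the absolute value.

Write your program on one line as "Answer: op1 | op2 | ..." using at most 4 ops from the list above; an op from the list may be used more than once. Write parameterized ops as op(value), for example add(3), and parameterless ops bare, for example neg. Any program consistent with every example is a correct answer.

neg | abs | add(-5) | mul(9)

Check, running the answer program on each example:
  38 -> -38 -> 38 -> 33 -> 297
  -9 -> 9 -> 9 -> 4 -> 36
  -26 -> 26 -> 26 -> 21 -> 189
  31 -> -31 -> 31 -> 26 -> 234
  39 -> -39 -> 39 -> 34 -> 306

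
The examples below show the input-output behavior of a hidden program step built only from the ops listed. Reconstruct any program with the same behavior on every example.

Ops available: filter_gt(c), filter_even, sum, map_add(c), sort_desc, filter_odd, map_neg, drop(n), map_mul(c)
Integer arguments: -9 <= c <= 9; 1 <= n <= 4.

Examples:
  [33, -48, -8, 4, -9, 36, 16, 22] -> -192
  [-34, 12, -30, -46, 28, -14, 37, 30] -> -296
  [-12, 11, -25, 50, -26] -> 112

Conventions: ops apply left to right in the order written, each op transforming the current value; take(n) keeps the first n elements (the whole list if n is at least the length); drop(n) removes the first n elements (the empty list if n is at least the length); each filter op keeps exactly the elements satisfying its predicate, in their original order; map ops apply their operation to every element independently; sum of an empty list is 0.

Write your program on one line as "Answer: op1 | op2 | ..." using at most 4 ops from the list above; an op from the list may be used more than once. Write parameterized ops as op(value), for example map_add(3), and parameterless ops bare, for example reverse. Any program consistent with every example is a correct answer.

filter_odd | map_mul(-8) | sort_desc | sum

Check, running the answer program on each example:
  [33, -48, -8, 4, -9, 36, 16, 22] -> [33, -9] -> [-264, 72] -> [72, -264] -> -192
  [-34, 12, -30, -46, 28, -14, 37, 30] -> [37] -> [-296] -> [-296] -> -296
  [-12, 11, -25, 50, -26] -> [11, -25] -> [-88, 200] -> [200, -88] -> 112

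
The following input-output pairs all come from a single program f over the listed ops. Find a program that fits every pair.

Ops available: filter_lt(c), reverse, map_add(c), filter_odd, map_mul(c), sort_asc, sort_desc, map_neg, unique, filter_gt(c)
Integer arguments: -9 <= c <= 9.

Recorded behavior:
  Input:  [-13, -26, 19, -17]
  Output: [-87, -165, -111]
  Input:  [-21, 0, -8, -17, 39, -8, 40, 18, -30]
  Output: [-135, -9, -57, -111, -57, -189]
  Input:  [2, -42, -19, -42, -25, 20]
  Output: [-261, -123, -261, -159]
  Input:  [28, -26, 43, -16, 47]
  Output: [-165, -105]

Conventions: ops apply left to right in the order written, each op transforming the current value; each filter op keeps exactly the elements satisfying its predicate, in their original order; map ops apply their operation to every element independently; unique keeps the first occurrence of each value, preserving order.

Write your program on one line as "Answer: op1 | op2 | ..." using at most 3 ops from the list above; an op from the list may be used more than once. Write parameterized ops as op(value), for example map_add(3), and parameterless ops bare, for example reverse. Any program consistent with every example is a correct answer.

map_mul(6) | filter_lt(6) | map_add(-9)

Check, running the answer program on each example:
  [-13, -26, 19, -17] -> [-78, -156, 114, -102] -> [-78, -156, -102] -> [-87, -165, -111]
  [-21, 0, -8, -17, 39, -8, 40, 18, -30] -> [-126, 0, -48, -102, 234, -48, 240, 108, -180] -> [-126, 0, -48, -102, -48, -180] -> [-135, -9, -57, -111, -57, -189]
  [2, -42, -19, -42, -25, 20] -> [12, -252, -114, -252, -150, 120] -> [-252, -114, -252, -150] -> [-261, -123, -261, -159]
  [28, -26, 43, -16, 47] -> [168, -156, 258, -96, 282] -> [-156, -96] -> [-165, -105]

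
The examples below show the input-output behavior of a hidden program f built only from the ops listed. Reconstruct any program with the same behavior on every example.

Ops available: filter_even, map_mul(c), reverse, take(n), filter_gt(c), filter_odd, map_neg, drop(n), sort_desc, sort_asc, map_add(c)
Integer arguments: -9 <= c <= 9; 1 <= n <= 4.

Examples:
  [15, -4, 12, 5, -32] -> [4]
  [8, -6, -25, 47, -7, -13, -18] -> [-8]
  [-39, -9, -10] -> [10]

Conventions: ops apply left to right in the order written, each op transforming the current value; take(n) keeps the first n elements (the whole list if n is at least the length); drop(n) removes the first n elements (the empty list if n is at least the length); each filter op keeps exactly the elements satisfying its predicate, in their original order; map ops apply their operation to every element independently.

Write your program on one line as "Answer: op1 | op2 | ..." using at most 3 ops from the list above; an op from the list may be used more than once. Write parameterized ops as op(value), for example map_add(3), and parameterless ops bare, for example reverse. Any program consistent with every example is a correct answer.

filter_even | take(1) | map_neg

Check, running the answer program on each example:
  [15, -4, 12, 5, -32] -> [-4, 12, -32] -> [-4] -> [4]
  [8, -6, -25, 47, -7, -13, -18] -> [8, -6, -18] -> [8] -> [-8]
  [-39, -9, -10] -> [-10] -> [-10] -> [10]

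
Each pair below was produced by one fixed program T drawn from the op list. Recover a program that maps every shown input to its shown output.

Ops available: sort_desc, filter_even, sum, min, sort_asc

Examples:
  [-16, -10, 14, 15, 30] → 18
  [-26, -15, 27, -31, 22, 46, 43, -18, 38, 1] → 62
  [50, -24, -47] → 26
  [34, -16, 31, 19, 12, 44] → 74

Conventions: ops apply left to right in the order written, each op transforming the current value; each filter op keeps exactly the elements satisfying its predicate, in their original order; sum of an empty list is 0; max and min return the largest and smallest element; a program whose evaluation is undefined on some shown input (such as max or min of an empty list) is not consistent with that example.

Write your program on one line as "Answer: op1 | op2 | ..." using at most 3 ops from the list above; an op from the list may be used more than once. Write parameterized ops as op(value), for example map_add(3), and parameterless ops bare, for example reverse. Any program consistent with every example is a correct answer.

sort_desc | filter_even | sum

Check, running the answer program on each example:
  [-16, -10, 14, 15, 30] -> [30, 15, 14, -10, -16] -> [30, 14, -10, -16] -> 18
  [-26, -15, 27, -31, 22, 46, 43, -18, 38, 1] -> [46, 43, 38, 27, 22, 1, -15, -18, -26, -31] -> [46, 38, 22, -18, -26] -> 62
  [50, -24, -47] -> [50, -24, -47] -> [50, -24] -> 26
  [34, -16, 31, 19, 12, 44] -> [44, 34, 31, 19, 12, -16] -> [44, 34, 12, -16] -> 74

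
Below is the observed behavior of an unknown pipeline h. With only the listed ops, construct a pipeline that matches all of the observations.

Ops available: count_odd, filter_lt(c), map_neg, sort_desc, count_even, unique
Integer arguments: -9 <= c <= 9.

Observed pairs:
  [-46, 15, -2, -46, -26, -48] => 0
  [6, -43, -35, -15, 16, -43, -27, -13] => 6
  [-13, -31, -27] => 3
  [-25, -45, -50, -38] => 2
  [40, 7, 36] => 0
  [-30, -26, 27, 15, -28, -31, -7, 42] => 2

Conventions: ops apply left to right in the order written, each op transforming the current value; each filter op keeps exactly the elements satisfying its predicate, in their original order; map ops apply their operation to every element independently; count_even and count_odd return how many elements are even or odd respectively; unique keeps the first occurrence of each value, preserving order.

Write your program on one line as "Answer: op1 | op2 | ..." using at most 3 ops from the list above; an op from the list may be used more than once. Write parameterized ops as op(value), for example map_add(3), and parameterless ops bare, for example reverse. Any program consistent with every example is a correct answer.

filter_lt(6) | map_neg | count_odd

Check, running the answer program on each example:
  [-46, 15, -2, -46, -26, -48] -> [-46, -2, -46, -26, -48] -> [46, 2, 46, 26, 48] -> 0
  [6, -43, -35, -15, 16, -43, -27, -13] -> [-43, -35, -15, -43, -27, -13] -> [43, 35, 15, 43, 27, 13] -> 6
  [-13, -31, -27] -> [-13, -31, -27] -> [13, 31, 27] -> 3
  [-25, -45, -50, -38] -> [-25, -45, -50, -38] -> [25, 45, 50, 38] -> 2
  [40, 7, 36] -> [] -> [] -> 0
  [-30, -26, 27, 15, -28, -31, -7, 42] -> [-30, -26, -28, -31, -7] -> [30, 26, 28, 31, 7] -> 2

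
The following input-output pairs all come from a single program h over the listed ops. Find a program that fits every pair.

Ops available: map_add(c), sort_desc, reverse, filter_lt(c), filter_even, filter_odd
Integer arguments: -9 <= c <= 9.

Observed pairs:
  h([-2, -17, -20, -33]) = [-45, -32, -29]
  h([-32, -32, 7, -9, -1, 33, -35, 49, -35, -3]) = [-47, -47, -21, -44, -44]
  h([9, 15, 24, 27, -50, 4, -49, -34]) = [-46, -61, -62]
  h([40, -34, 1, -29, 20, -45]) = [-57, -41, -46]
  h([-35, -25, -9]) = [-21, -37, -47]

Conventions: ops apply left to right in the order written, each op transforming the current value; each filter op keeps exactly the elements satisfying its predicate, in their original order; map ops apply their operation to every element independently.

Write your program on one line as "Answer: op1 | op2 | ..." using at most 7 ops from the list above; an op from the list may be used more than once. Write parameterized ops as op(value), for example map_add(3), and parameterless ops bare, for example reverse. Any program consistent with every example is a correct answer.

map_add(-4) | reverse | filter_lt(4) | filter_lt(-3) | filter_lt(-7) | map_add(-8)

Check, running the answer program on each example:
  [-2, -17, -20, -33] -> [-6, -21, -24, -37] -> [-37, -24, -21, -6] -> [-37, -24, -21, -6] -> [-37, -24, -21, -6] -> [-37, -24, -21] -> [-45, -32, -29]
  [-32, -32, 7, -9, -1, 33, -35, 49, -35, -3] -> [-36, -36, 3, -13, -5, 29, -39, 45, -39, -7] -> [-7, -39, 45, -39, 29, -5, -13, 3, -36, -36] -> [-7, -39, -39, -5, -13, 3, -36, -36] -> [-7, -39, -39, -5, -13, -36, -36] -> [-39, -39, -13, -36, -36] -> [-47, -47, -21, -44, -44]
  [9, 15, 24, 27, -50, 4, -49, -34] -> [5, 11, 20, 23, -54, 0, -53, -38] -> [-38, -53, 0, -54, 23, 20, 11, 5] -> [-38, -53, 0, -54] -> [-38, -53, -54] -> [-38, -53, -54] -> [-46, -61, -62]
  [40, -34, 1, -29, 20, -45] -> [36, -38, -3, -33, 16, -49] -> [-49, 16, -33, -3, -38, 36] -> [-49, -33, -3, -38] -> [-49, -33, -38] -> [-49, -33, -38] -> [-57, -41, -46]
  [-35, -25, -9] -> [-39, -29, -13] -> [-13, -29, -39] -> [-13, -29, -39] -> [-13, -29, -39] -> [-13, -29, -39] -> [-21, -37, -47]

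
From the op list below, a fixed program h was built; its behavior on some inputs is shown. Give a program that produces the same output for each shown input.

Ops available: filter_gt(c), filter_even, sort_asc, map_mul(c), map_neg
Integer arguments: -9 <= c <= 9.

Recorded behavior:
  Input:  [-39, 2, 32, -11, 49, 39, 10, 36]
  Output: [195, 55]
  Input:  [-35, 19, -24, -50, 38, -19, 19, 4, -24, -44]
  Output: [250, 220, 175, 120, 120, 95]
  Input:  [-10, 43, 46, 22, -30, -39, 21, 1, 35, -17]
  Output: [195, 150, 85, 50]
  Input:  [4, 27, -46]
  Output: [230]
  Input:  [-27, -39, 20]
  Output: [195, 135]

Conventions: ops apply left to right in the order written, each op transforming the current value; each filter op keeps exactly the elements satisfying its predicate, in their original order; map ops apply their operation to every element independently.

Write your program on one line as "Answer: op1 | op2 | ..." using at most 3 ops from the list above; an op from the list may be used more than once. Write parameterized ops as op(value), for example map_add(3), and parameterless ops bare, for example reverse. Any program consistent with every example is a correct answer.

sort_asc | map_mul(-5) | filter_gt(9)

Check, running the answer program on each example:
  [-39, 2, 32, -11, 49, 39, 10, 36] -> [-39, -11, 2, 10, 32, 36, 39, 49] -> [195, 55, -10, -50, -160, -180, -195, -245] -> [195, 55]
  [-35, 19, -24, -50, 38, -19, 19, 4, -24, -44] -> [-50, -44, -35, -24, -24, -19, 4, 19, 19, 38] -> [250, 220, 175, 120, 120, 95, -20, -95, -95, -190] -> [250, 220, 175, 120, 120, 95]
  [-10, 43, 46, 22, -30, -39, 21, 1, 35, -17] -> [-39, -30, -17, -10, 1, 21, 22, 35, 43, 46] -> [195, 150, 85, 50, -5, -105, -110, -175, -215, -230] -> [195, 150, 85, 50]
  [4, 27, -46] -> [-46, 4, 27] -> [230, -20, -135] -> [230]
  [-27, -39, 20] -> [-39, -27, 20] -> [195, 135, -100] -> [195, 135]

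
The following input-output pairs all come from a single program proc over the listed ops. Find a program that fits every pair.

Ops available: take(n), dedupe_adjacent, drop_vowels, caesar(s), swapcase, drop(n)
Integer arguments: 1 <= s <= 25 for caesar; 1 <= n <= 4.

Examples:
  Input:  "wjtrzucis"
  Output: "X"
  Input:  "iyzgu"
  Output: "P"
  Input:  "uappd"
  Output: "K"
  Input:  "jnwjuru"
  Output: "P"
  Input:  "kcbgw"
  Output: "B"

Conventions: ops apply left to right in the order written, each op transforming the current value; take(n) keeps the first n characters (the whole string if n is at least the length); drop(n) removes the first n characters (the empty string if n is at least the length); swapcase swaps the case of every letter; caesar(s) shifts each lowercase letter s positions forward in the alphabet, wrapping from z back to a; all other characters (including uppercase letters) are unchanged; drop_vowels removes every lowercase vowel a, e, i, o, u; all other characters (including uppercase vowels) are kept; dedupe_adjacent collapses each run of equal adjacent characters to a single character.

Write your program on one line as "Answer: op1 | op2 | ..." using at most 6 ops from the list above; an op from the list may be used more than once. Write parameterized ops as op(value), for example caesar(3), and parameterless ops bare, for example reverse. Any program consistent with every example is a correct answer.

caesar(21) | drop_vowels | take(4) | swapcase | drop(3)

Check, running the answer program on each example:
  "wjtrzucis" -> "reomupxdn" -> "rmpxdn" -> "rmpx" -> "RMPX" -> "X"
  "iyzgu" -> "dtubp" -> "dtbp" -> "dtbp" -> "DTBP" -> "P"
  "uappd" -> "pvkky" -> "pvkky" -> "pvkk" -> "PVKK" -> "K"
  "jnwjuru" -> "eirepmp" -> "rpmp" -> "rpmp" -> "RPMP" -> "P"
  "kcbgw" -> "fxwbr" -> "fxwbr" -> "fxwb" -> "FXWB" -> "B"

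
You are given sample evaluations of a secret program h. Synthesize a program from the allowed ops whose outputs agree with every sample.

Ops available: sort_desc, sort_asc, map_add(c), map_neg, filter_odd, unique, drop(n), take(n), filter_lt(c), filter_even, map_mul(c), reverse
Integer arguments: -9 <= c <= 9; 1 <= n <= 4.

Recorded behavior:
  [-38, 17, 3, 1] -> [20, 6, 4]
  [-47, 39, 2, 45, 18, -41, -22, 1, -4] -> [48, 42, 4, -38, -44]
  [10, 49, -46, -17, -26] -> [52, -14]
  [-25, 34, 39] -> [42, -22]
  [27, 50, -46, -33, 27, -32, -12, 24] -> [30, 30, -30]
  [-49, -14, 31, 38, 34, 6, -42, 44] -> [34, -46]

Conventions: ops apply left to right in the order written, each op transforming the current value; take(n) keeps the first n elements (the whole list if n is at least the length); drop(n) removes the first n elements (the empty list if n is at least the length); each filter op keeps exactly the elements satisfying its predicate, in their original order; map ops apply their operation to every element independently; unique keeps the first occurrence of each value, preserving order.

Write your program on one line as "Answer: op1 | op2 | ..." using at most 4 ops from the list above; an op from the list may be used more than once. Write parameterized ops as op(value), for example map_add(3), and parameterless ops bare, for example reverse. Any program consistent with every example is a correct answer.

reverse | filter_odd | sort_desc | map_add(3)

Check, running the answer program on each example:
  [-38, 17, 3, 1] -> [1, 3, 17, -38] -> [1, 3, 17] -> [17, 3, 1] -> [20, 6, 4]
  [-47, 39, 2, 45, 18, -41, -22, 1, -4] -> [-4, 1, -22, -41, 18, 45, 2, 39, -47] -> [1, -41, 45, 39, -47] -> [45, 39, 1, -41, -47] -> [48, 42, 4, -38, -44]
  [10, 49, -46, -17, -26] -> [-26, -17, -46, 49, 10] -> [-17, 49] -> [49, -17] -> [52, -14]
  [-25, 34, 39] -> [39, 34, -25] -> [39, -25] -> [39, -25] -> [42, -22]
  [27, 50, -46, -33, 27, -32, -12, 24] -> [24, -12, -32, 27, -33, -46, 50, 27] -> [27, -33, 27] -> [27, 27, -33] -> [30, 30, -30]
  [-49, -14, 31, 38, 34, 6, -42, 44] -> [44, -42, 6, 34, 38, 31, -14, -49] -> [31, -49] -> [31, -49] -> [34, -46]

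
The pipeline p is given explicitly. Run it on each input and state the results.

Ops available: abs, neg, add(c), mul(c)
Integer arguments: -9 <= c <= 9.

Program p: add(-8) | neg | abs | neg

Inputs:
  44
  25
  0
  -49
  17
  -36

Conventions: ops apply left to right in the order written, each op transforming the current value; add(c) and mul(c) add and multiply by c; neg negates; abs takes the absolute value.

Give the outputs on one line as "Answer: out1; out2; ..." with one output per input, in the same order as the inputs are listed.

-36; -17; -8; -57; -9; -44

Execution, op by op:
  44 -> 36 -> -36 -> 36 -> -36
  25 -> 17 -> -17 -> 17 -> -17
  0 -> -8 -> 8 -> 8 -> -8
  -49 -> -57 -> 57 -> 57 -> -57
  17 -> 9 -> -9 -> 9 -> -9
  -36 -> -44 -> 44 -> 44 -> -44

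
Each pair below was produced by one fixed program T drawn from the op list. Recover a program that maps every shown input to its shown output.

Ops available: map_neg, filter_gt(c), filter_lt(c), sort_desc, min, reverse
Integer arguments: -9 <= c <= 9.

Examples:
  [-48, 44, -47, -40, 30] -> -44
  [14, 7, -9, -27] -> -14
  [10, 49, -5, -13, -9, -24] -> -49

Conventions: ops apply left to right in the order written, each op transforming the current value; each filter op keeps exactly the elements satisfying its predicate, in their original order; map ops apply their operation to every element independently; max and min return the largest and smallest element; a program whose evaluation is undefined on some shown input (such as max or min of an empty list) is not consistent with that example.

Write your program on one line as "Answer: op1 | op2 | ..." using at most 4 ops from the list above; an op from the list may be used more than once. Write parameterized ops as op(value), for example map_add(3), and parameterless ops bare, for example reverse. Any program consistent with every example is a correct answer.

map_neg | filter_lt(-4) | min

Check, running the answer program on each example:
  [-48, 44, -47, -40, 30] -> [48, -44, 47, 40, -30] -> [-44, -30] -> -44
  [14, 7, -9, -27] -> [-14, -7, 9, 27] -> [-14, -7] -> -14
  [10, 49, -5, -13, -9, -24] -> [-10, -49, 5, 13, 9, 24] -> [-10, -49] -> -49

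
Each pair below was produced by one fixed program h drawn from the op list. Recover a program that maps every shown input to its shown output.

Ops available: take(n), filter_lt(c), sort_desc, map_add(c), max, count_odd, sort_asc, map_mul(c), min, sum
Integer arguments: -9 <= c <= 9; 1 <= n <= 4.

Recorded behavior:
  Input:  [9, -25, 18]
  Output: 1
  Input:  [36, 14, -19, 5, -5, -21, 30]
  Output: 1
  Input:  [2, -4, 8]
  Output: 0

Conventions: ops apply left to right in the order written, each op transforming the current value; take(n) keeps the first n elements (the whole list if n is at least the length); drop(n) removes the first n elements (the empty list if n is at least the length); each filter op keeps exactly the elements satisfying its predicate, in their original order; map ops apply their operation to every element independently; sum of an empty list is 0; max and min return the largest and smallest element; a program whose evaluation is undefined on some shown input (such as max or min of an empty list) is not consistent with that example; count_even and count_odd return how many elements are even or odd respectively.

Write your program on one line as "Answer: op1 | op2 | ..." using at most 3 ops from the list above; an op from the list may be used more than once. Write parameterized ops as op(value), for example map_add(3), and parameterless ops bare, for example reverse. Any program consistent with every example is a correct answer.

filter_lt(4) | take(1) | count_odd

Check, running the answer program on each example:
  [9, -25, 18] -> [-25] -> [-25] -> 1
  [36, 14, -19, 5, -5, -21, 30] -> [-19, -5, -21] -> [-19] -> 1
  [2, -4, 8] -> [2, -4] -> [2] -> 0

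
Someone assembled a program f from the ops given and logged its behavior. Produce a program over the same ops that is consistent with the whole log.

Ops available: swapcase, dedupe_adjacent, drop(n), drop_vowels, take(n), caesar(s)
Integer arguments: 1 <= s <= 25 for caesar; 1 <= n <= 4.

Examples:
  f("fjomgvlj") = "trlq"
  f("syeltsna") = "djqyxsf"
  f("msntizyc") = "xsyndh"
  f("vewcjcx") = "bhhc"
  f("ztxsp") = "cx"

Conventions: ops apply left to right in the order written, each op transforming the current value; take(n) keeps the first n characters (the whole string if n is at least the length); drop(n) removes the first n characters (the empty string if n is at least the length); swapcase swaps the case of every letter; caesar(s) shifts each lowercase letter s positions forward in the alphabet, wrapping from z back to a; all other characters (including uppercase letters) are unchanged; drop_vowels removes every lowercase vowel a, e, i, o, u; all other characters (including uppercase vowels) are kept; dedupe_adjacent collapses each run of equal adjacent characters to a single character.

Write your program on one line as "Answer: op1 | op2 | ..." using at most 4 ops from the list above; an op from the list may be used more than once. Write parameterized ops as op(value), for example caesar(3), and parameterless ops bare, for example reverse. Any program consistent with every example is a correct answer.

caesar(5) | drop_vowels | drop(1)

Check, running the answer program on each example:
  "fjomgvlj" -> "kotrlaqo" -> "ktrlq" -> "trlq"
  "syeltsna" -> "xdjqyxsf" -> "xdjqyxsf" -> "djqyxsf"
  "msntizyc" -> "rxsynedh" -> "rxsyndh" -> "xsyndh"
  "vewcjcx" -> "ajbhohc" -> "jbhhc" -> "bhhc"
  "ztxsp" -> "eycxu" -> "ycx" -> "cx"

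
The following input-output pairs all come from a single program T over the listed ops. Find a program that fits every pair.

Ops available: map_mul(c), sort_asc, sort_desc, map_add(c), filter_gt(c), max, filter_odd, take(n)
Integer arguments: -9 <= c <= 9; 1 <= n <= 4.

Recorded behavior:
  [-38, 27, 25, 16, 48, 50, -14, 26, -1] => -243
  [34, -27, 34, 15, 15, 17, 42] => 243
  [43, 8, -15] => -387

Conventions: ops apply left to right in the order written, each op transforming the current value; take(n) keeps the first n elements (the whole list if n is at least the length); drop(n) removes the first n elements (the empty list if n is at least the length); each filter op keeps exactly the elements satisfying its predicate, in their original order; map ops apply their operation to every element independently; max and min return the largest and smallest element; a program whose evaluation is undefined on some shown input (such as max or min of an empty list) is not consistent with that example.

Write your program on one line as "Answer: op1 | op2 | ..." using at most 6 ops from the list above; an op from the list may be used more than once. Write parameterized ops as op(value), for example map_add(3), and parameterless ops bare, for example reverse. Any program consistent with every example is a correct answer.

map_mul(-9) | take(4) | take(2) | filter_odd | max

Check, running the answer program on each example:
  [-38, 27, 25, 16, 48, 50, -14, 26, -1] -> [342, -243, -225, -144, -432, -450, 126, -234, 9] -> [342, -243, -225, -144] -> [342, -243] -> [-243] -> -243
  [34, -27, 34, 15, 15, 17, 42] -> [-306, 243, -306, -135, -135, -153, -378] -> [-306, 243, -306, -135] -> [-306, 243] -> [243] -> 243
  [43, 8, -15] -> [-387, -72, 135] -> [-387, -72, 135] -> [-387, -72] -> [-387] -> -387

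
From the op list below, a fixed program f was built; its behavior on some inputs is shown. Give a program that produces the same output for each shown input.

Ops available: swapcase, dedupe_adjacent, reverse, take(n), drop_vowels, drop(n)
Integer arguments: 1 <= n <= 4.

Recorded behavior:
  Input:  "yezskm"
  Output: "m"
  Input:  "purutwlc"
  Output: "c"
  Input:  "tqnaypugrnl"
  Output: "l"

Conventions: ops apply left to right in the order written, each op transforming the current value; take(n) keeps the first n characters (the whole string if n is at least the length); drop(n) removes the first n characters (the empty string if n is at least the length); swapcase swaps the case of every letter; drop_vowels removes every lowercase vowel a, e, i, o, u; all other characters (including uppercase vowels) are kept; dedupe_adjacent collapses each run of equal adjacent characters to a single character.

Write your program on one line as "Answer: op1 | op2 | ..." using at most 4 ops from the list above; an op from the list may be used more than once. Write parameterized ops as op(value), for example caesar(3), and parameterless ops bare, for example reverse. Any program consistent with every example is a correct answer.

swapcase | reverse | take(1) | swapcase

Check, running the answer program on each example:
  "yezskm" -> "YEZSKM" -> "MKSZEY" -> "M" -> "m"
  "purutwlc" -> "PURUTWLC" -> "CLWTURUP" -> "C" -> "c"
  "tqnaypugrnl" -> "TQNAYPUGRNL" -> "LNRGUPYANQT" -> "L" -> "l"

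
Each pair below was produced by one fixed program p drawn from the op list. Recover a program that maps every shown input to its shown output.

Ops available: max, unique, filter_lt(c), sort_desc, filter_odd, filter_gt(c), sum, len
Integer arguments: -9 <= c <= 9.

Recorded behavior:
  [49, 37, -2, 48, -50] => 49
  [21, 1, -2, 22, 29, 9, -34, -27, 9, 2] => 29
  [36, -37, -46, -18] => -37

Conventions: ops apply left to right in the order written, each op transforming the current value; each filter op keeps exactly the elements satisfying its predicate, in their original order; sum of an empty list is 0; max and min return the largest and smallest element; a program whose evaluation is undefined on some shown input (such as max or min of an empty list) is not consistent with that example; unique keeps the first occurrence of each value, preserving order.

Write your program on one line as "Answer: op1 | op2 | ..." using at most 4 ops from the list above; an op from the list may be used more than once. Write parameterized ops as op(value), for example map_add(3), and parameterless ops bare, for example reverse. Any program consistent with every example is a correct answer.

filter_odd | sort_desc | unique | max

Check, running the answer program on each example:
  [49, 37, -2, 48, -50] -> [49, 37] -> [49, 37] -> [49, 37] -> 49
  [21, 1, -2, 22, 29, 9, -34, -27, 9, 2] -> [21, 1, 29, 9, -27, 9] -> [29, 21, 9, 9, 1, -27] -> [29, 21, 9, 1, -27] -> 29
  [36, -37, -46, -18] -> [-37] -> [-37] -> [-37] -> -37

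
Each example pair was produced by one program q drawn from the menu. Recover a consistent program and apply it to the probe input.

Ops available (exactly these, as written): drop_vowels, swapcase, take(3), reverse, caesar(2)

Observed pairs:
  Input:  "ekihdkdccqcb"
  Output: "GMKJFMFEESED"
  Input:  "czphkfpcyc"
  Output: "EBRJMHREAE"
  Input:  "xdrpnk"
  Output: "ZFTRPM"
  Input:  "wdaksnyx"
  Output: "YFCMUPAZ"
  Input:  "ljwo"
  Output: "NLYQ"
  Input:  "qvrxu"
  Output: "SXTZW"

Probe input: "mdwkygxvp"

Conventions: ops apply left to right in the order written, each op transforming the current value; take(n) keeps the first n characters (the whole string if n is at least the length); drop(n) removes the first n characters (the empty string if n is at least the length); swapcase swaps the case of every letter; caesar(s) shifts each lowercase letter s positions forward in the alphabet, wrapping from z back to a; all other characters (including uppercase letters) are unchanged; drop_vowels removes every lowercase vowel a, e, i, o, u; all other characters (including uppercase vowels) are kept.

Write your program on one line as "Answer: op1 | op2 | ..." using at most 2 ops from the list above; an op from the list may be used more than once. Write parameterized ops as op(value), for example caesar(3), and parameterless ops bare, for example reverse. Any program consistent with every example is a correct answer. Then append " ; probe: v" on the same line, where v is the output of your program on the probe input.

caesar(2) | swapcase ; probe: "OFYMAIZXR"

Check, running the answer program on each example:
  "ekihdkdccqcb" -> "gmkjfmfeesed" -> "GMKJFMFEESED"
  "czphkfpcyc" -> "ebrjmhreae" -> "EBRJMHREAE"
  "xdrpnk" -> "zftrpm" -> "ZFTRPM"
  "wdaksnyx" -> "yfcmupaz" -> "YFCMUPAZ"
  "ljwo" -> "nlyq" -> "NLYQ"
  "qvrxu" -> "sxtzw" -> "SXTZW"
  probe: "mdwkygxvp" -> "ofymaizxr" -> "OFYMAIZXR"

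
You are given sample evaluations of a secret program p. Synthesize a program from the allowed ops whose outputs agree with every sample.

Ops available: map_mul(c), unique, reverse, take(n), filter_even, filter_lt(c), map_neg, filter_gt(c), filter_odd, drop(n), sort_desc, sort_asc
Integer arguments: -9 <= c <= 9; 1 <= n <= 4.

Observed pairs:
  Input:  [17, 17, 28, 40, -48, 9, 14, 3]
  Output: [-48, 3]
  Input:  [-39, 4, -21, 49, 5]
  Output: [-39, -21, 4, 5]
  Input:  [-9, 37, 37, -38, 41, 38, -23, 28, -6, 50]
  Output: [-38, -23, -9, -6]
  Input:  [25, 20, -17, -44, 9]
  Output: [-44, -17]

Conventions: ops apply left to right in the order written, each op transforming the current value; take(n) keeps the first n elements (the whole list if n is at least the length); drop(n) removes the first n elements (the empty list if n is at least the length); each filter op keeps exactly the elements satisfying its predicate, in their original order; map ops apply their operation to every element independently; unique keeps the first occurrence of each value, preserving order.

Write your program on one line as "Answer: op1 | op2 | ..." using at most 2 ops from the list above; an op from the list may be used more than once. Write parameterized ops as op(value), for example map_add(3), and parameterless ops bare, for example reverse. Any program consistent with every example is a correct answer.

sort_asc | filter_lt(9)

Check, running the answer program on each example:
  [17, 17, 28, 40, -48, 9, 14, 3] -> [-48, 3, 9, 14, 17, 17, 28, 40] -> [-48, 3]
  [-39, 4, -21, 49, 5] -> [-39, -21, 4, 5, 49] -> [-39, -21, 4, 5]
  [-9, 37, 37, -38, 41, 38, -23, 28, -6, 50] -> [-38, -23, -9, -6, 28, 37, 37, 38, 41, 50] -> [-38, -23, -9, -6]
  [25, 20, -17, -44, 9] -> [-44, -17, 9, 20, 25] -> [-44, -17]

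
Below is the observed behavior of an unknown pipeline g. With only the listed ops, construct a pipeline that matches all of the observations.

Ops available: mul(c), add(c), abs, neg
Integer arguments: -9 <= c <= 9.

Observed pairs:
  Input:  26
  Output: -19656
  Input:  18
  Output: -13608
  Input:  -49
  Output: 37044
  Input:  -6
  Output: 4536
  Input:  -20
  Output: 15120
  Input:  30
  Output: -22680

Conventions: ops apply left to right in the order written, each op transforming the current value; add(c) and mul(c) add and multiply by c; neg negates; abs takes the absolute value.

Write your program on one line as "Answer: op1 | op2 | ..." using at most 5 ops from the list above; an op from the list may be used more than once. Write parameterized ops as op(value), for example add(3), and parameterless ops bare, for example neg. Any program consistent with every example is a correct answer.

mul(-9) | mul(4) | mul(-3) | mul(7) | mul(-1)

Check, running the answer program on each example:
  26 -> -234 -> -936 -> 2808 -> 19656 -> -19656
  18 -> -162 -> -648 -> 1944 -> 13608 -> -13608
  -49 -> 441 -> 1764 -> -5292 -> -37044 -> 37044
  -6 -> 54 -> 216 -> -648 -> -4536 -> 4536
  -20 -> 180 -> 720 -> -2160 -> -15120 -> 15120
  30 -> -270 -> -1080 -> 3240 -> 22680 -> -22680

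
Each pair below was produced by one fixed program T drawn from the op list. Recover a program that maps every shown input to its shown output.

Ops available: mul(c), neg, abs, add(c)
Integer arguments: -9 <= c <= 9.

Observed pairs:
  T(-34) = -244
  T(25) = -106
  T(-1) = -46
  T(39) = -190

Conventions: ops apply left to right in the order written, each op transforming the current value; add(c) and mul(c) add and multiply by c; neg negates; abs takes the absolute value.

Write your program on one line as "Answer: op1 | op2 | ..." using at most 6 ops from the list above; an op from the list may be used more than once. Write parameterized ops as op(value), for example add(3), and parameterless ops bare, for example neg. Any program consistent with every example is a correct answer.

add(-2) | add(-5) | mul(6) | abs | mul(-1) | add(2)

Check, running the answer program on each example:
  -34 -> -36 -> -41 -> -246 -> 246 -> -246 -> -244
  25 -> 23 -> 18 -> 108 -> 108 -> -108 -> -106
  -1 -> -3 -> -8 -> -48 -> 48 -> -48 -> -46
  39 -> 37 -> 32 -> 192 -> 192 -> -192 -> -190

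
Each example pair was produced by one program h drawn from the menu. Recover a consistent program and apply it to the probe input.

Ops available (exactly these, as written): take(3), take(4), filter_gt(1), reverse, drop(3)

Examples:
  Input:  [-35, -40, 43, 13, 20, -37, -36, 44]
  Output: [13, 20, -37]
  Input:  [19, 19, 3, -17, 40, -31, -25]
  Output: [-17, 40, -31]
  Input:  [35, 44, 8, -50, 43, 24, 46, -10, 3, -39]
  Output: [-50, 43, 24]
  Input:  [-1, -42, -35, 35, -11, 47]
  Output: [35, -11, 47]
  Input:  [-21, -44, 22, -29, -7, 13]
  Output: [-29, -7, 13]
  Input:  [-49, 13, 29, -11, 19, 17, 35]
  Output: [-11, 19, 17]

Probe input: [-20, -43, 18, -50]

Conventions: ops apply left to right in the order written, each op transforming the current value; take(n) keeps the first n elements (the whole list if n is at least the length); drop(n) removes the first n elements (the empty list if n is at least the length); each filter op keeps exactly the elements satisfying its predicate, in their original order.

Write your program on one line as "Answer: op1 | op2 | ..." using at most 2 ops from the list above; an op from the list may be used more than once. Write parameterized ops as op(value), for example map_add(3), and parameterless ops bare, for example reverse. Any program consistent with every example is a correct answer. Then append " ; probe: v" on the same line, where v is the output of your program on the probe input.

drop(3) | take(3) ; probe: [-50]

Check, running the answer program on each example:
  [-35, -40, 43, 13, 20, -37, -36, 44] -> [13, 20, -37, -36, 44] -> [13, 20, -37]
  [19, 19, 3, -17, 40, -31, -25] -> [-17, 40, -31, -25] -> [-17, 40, -31]
  [35, 44, 8, -50, 43, 24, 46, -10, 3, -39] -> [-50, 43, 24, 46, -10, 3, -39] -> [-50, 43, 24]
  [-1, -42, -35, 35, -11, 47] -> [35, -11, 47] -> [35, -11, 47]
  [-21, -44, 22, -29, -7, 13] -> [-29, -7, 13] -> [-29, -7, 13]
  [-49, 13, 29, -11, 19, 17, 35] -> [-11, 19, 17, 35] -> [-11, 19, 17]
  probe: [-20, -43, 18, -50] -> [-50] -> [-50]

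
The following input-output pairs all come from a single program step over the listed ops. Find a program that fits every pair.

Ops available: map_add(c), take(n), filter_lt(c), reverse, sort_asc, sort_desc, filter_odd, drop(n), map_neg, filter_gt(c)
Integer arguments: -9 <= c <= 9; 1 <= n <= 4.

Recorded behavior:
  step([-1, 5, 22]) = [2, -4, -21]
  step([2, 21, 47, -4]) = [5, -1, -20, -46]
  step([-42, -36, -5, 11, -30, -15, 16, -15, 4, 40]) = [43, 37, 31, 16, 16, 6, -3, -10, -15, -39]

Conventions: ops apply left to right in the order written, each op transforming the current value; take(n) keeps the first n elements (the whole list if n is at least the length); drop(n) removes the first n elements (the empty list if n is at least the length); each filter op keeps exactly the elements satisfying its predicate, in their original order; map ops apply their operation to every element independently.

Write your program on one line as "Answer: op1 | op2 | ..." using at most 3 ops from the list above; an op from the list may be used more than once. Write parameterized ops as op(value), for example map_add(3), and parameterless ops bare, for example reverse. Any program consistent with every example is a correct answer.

sort_asc | map_neg | map_add(1)

Check, running the answer program on each example:
  [-1, 5, 22] -> [-1, 5, 22] -> [1, -5, -22] -> [2, -4, -21]
  [2, 21, 47, -4] -> [-4, 2, 21, 47] -> [4, -2, -21, -47] -> [5, -1, -20, -46]
  [-42, -36, -5, 11, -30, -15, 16, -15, 4, 40] -> [-42, -36, -30, -15, -15, -5, 4, 11, 16, 40] -> [42, 36, 30, 15, 15, 5, -4, -11, -16, -40] -> [43, 37, 31, 16, 16, 6, -3, -10, -15, -39]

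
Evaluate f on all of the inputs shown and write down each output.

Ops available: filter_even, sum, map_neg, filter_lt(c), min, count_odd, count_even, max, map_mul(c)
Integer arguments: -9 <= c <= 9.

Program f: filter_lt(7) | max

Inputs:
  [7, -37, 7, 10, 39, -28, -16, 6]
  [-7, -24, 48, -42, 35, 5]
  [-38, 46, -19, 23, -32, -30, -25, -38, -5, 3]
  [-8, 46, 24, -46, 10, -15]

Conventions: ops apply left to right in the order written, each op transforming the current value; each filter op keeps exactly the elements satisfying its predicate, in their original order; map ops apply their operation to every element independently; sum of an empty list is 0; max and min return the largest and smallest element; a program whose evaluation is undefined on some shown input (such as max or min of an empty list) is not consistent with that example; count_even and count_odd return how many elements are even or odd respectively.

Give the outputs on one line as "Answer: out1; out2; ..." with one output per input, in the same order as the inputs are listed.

Execution, op by op:
  [7, -37, 7, 10, 39, -28, -16, 6] -> [-37, -28, -16, 6] -> 6
  [-7, -24, 48, -42, 35, 5] -> [-7, -24, -42, 5] -> 5
  [-38, 46, -19, 23, -32, -30, -25, -38, -5, 3] -> [-38, -19, -32, -30, -25, -38, -5, 3] -> 3
  [-8, 46, 24, -46, 10, -15] -> [-8, -46, -15] -> -8

6; 5; 3; -8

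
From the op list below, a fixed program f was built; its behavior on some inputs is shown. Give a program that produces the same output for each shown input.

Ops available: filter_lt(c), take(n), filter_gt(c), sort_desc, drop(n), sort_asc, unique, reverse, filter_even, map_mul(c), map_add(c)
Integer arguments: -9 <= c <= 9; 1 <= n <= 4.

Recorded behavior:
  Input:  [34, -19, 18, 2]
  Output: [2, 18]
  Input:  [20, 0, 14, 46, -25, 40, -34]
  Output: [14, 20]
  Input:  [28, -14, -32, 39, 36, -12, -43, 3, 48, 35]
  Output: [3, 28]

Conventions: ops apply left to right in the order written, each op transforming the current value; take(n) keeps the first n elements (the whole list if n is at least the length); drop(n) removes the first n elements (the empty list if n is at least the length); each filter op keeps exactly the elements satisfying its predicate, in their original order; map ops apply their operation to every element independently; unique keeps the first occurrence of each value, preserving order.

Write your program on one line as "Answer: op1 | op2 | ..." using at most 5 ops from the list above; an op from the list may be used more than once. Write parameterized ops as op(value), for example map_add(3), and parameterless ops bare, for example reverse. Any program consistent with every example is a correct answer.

filter_gt(0) | sort_asc | map_add(1) | take(2) | map_add(-1)

Check, running the answer program on each example:
  [34, -19, 18, 2] -> [34, 18, 2] -> [2, 18, 34] -> [3, 19, 35] -> [3, 19] -> [2, 18]
  [20, 0, 14, 46, -25, 40, -34] -> [20, 14, 46, 40] -> [14, 20, 40, 46] -> [15, 21, 41, 47] -> [15, 21] -> [14, 20]
  [28, -14, -32, 39, 36, -12, -43, 3, 48, 35] -> [28, 39, 36, 3, 48, 35] -> [3, 28, 35, 36, 39, 48] -> [4, 29, 36, 37, 40, 49] -> [4, 29] -> [3, 28]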